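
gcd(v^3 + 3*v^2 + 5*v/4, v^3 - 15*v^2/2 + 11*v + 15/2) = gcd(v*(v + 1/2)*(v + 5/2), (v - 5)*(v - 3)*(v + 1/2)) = v + 1/2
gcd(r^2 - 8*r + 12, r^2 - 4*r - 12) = r - 6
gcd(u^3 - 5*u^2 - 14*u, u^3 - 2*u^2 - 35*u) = u^2 - 7*u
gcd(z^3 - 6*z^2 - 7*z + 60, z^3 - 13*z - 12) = z^2 - z - 12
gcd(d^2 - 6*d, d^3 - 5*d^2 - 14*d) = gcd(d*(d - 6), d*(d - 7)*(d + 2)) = d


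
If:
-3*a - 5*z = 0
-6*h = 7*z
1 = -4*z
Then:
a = 5/12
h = 7/24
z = -1/4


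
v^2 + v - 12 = (v - 3)*(v + 4)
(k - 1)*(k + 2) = k^2 + k - 2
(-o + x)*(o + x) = -o^2 + x^2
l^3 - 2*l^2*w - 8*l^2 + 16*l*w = l*(l - 8)*(l - 2*w)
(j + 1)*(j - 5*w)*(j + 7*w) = j^3 + 2*j^2*w + j^2 - 35*j*w^2 + 2*j*w - 35*w^2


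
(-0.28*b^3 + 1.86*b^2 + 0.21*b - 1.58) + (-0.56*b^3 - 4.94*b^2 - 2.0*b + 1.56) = -0.84*b^3 - 3.08*b^2 - 1.79*b - 0.02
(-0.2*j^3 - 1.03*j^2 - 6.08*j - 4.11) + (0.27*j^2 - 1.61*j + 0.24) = -0.2*j^3 - 0.76*j^2 - 7.69*j - 3.87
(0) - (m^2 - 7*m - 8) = -m^2 + 7*m + 8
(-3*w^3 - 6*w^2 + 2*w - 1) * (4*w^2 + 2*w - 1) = -12*w^5 - 30*w^4 - w^3 + 6*w^2 - 4*w + 1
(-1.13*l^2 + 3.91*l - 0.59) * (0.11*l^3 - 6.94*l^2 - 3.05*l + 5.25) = -0.1243*l^5 + 8.2723*l^4 - 23.7538*l^3 - 13.7634*l^2 + 22.327*l - 3.0975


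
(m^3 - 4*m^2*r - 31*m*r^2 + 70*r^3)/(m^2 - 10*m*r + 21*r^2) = (-m^2 - 3*m*r + 10*r^2)/(-m + 3*r)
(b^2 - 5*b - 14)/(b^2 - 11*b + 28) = (b + 2)/(b - 4)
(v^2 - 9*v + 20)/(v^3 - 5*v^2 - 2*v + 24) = (v - 5)/(v^2 - v - 6)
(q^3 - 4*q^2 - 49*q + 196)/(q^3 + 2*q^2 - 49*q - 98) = (q - 4)/(q + 2)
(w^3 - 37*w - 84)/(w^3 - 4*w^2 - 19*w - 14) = (w^2 + 7*w + 12)/(w^2 + 3*w + 2)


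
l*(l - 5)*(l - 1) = l^3 - 6*l^2 + 5*l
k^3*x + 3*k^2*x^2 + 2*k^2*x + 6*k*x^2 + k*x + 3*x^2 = (k + 1)*(k + 3*x)*(k*x + x)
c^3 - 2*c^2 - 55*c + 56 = (c - 8)*(c - 1)*(c + 7)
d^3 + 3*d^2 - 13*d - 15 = (d - 3)*(d + 1)*(d + 5)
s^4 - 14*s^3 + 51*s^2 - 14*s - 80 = (s - 8)*(s - 5)*(s - 2)*(s + 1)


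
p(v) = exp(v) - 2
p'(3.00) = 20.09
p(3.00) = 18.09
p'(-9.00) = 0.00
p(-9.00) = -2.00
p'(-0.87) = 0.42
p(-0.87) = -1.58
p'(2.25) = 9.49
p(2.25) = 7.49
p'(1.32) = 3.74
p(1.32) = 1.74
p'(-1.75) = 0.17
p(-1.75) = -1.83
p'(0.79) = 2.20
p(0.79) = 0.20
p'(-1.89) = 0.15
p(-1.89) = -1.85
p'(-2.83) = 0.06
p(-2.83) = -1.94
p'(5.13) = 169.02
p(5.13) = 167.02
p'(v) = exp(v)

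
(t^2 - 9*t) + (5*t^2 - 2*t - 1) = 6*t^2 - 11*t - 1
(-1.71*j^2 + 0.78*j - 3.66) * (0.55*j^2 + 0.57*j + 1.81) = -0.9405*j^4 - 0.5457*j^3 - 4.6635*j^2 - 0.6744*j - 6.6246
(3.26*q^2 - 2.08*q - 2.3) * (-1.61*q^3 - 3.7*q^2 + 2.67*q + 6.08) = -5.2486*q^5 - 8.7132*q^4 + 20.1032*q^3 + 22.7772*q^2 - 18.7874*q - 13.984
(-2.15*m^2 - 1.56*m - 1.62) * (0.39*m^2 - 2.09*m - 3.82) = -0.8385*m^4 + 3.8851*m^3 + 10.8416*m^2 + 9.345*m + 6.1884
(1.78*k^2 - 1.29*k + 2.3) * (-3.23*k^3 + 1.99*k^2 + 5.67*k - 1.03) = -5.7494*k^5 + 7.7089*k^4 + 0.0965000000000016*k^3 - 4.5707*k^2 + 14.3697*k - 2.369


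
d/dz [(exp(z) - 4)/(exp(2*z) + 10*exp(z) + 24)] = (-2*(exp(z) - 4)*(exp(z) + 5) + exp(2*z) + 10*exp(z) + 24)*exp(z)/(exp(2*z) + 10*exp(z) + 24)^2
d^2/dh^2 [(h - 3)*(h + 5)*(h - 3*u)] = 6*h - 6*u + 4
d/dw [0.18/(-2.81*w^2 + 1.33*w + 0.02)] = (1.0116*w - 0.2394)/(-2.81*w^2 + 1.33*w + 0.02)^2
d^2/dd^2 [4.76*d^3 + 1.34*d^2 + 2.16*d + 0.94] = 28.56*d + 2.68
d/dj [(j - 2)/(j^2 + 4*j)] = (-j^2 + 4*j + 8)/(j^2*(j^2 + 8*j + 16))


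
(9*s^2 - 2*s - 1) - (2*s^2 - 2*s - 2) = 7*s^2 + 1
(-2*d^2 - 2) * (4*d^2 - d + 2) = -8*d^4 + 2*d^3 - 12*d^2 + 2*d - 4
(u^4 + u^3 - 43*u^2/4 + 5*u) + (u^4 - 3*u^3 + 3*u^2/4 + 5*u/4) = 2*u^4 - 2*u^3 - 10*u^2 + 25*u/4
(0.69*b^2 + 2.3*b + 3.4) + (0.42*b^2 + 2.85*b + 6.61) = 1.11*b^2 + 5.15*b + 10.01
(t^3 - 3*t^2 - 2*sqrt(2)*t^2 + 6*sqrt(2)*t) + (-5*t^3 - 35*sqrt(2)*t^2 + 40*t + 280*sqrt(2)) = -4*t^3 - 37*sqrt(2)*t^2 - 3*t^2 + 6*sqrt(2)*t + 40*t + 280*sqrt(2)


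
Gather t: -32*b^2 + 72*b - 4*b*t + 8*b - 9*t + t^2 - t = -32*b^2 + 80*b + t^2 + t*(-4*b - 10)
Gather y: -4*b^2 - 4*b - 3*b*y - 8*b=-4*b^2 - 3*b*y - 12*b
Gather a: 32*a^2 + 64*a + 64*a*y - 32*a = 32*a^2 + a*(64*y + 32)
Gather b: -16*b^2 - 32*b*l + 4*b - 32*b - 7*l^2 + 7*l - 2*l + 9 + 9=-16*b^2 + b*(-32*l - 28) - 7*l^2 + 5*l + 18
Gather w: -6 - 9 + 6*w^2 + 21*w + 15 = 6*w^2 + 21*w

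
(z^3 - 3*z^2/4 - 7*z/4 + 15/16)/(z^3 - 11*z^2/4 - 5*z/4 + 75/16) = (2*z - 1)/(2*z - 5)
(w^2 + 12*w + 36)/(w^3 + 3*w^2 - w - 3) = (w^2 + 12*w + 36)/(w^3 + 3*w^2 - w - 3)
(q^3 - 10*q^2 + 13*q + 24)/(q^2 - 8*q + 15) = (q^2 - 7*q - 8)/(q - 5)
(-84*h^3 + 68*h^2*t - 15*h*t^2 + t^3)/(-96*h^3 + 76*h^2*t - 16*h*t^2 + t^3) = (-7*h + t)/(-8*h + t)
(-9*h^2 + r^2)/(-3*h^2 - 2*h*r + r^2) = (3*h + r)/(h + r)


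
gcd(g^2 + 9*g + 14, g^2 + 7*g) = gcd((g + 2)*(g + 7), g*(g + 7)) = g + 7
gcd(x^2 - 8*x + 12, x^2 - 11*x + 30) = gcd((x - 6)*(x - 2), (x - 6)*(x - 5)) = x - 6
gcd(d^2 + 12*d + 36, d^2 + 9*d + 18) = d + 6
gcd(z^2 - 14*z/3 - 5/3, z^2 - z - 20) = z - 5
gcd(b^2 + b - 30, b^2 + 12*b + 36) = b + 6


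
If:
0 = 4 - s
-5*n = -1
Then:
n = 1/5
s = 4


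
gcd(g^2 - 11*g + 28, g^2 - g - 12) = g - 4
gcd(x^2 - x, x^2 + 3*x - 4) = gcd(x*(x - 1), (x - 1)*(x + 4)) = x - 1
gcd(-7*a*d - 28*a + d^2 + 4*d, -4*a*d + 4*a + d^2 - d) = 1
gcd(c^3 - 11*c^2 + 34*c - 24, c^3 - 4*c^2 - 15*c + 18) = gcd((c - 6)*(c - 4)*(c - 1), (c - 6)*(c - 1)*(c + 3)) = c^2 - 7*c + 6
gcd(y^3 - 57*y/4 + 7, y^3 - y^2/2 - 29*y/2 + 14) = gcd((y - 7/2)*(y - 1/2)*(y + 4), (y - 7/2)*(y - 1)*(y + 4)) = y^2 + y/2 - 14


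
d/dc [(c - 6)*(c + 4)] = 2*c - 2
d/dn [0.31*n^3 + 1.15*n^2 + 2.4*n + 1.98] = 0.93*n^2 + 2.3*n + 2.4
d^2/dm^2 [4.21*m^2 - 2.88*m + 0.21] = 8.42000000000000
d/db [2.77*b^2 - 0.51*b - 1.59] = 5.54*b - 0.51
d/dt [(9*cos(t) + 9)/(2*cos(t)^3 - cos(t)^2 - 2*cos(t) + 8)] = 9*(-35*sin(t) + 5*sin(3*t) + 2*sin(4*t))/(cos(t) + cos(2*t) - cos(3*t) - 15)^2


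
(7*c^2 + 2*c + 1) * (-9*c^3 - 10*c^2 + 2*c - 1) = -63*c^5 - 88*c^4 - 15*c^3 - 13*c^2 - 1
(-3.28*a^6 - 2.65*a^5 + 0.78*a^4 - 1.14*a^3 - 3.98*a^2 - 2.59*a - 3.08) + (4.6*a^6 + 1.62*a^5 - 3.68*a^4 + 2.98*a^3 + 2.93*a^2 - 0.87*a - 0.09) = 1.32*a^6 - 1.03*a^5 - 2.9*a^4 + 1.84*a^3 - 1.05*a^2 - 3.46*a - 3.17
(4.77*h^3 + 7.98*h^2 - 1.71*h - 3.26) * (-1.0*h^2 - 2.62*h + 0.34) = -4.77*h^5 - 20.4774*h^4 - 17.5758*h^3 + 10.4534*h^2 + 7.9598*h - 1.1084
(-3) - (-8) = 5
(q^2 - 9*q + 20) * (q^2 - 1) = q^4 - 9*q^3 + 19*q^2 + 9*q - 20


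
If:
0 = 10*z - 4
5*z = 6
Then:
No Solution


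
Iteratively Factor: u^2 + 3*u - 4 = (u + 4)*(u - 1)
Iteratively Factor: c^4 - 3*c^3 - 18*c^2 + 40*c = (c - 5)*(c^3 + 2*c^2 - 8*c) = (c - 5)*(c - 2)*(c^2 + 4*c) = (c - 5)*(c - 2)*(c + 4)*(c)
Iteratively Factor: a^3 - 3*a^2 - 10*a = (a)*(a^2 - 3*a - 10) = a*(a + 2)*(a - 5)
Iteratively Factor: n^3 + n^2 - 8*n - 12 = (n + 2)*(n^2 - n - 6) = (n - 3)*(n + 2)*(n + 2)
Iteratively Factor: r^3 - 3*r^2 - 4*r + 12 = (r - 2)*(r^2 - r - 6) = (r - 2)*(r + 2)*(r - 3)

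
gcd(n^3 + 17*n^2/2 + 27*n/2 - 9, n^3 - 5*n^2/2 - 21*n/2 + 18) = n + 3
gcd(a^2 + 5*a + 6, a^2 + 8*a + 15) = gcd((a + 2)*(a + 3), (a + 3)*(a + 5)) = a + 3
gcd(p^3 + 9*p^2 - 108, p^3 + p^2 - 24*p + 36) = p^2 + 3*p - 18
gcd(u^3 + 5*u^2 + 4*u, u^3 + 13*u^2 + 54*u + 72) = u + 4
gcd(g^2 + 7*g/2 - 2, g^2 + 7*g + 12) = g + 4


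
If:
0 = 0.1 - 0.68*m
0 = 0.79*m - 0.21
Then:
No Solution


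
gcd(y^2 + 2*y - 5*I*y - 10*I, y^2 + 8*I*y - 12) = 1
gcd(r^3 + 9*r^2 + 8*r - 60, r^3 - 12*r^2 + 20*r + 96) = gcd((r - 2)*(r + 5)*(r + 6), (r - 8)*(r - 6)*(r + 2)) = 1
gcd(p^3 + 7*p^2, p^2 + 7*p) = p^2 + 7*p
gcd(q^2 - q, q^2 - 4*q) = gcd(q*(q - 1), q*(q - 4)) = q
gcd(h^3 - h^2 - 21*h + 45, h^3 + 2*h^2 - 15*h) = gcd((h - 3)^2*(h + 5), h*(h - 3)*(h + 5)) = h^2 + 2*h - 15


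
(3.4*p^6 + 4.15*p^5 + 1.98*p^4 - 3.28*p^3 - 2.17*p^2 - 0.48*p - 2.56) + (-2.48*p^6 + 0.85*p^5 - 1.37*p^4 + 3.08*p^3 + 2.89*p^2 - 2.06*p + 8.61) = 0.92*p^6 + 5.0*p^5 + 0.61*p^4 - 0.2*p^3 + 0.72*p^2 - 2.54*p + 6.05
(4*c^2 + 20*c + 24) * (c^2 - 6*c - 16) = 4*c^4 - 4*c^3 - 160*c^2 - 464*c - 384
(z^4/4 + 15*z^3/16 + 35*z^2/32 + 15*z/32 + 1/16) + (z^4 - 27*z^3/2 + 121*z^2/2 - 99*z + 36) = 5*z^4/4 - 201*z^3/16 + 1971*z^2/32 - 3153*z/32 + 577/16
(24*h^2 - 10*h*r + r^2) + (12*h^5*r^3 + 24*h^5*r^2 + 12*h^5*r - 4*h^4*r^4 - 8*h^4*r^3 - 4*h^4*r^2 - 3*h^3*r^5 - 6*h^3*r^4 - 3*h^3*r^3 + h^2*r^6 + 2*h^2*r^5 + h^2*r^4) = 12*h^5*r^3 + 24*h^5*r^2 + 12*h^5*r - 4*h^4*r^4 - 8*h^4*r^3 - 4*h^4*r^2 - 3*h^3*r^5 - 6*h^3*r^4 - 3*h^3*r^3 + h^2*r^6 + 2*h^2*r^5 + h^2*r^4 + 24*h^2 - 10*h*r + r^2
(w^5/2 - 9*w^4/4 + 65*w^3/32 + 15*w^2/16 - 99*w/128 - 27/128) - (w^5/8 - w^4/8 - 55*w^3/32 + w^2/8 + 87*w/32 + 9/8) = 3*w^5/8 - 17*w^4/8 + 15*w^3/4 + 13*w^2/16 - 447*w/128 - 171/128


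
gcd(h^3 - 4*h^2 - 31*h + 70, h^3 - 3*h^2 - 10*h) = 1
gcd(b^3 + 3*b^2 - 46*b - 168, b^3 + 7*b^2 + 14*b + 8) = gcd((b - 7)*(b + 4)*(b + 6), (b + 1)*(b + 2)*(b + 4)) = b + 4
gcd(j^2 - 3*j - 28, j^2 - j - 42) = j - 7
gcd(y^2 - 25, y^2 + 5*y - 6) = 1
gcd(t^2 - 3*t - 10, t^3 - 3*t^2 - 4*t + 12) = t + 2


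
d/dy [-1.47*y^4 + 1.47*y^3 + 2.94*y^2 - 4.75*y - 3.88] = -5.88*y^3 + 4.41*y^2 + 5.88*y - 4.75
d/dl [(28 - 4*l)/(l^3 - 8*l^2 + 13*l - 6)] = 4*(2*l^2 - 27*l + 85)/(l^5 - 15*l^4 + 75*l^3 - 145*l^2 + 120*l - 36)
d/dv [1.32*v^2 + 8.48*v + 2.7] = 2.64*v + 8.48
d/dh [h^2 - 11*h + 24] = 2*h - 11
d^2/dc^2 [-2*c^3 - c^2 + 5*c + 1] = -12*c - 2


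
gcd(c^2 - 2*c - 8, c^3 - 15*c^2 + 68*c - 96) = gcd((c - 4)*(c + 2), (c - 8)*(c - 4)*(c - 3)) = c - 4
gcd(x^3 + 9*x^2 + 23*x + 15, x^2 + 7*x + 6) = x + 1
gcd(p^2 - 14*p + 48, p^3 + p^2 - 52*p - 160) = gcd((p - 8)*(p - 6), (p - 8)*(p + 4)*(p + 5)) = p - 8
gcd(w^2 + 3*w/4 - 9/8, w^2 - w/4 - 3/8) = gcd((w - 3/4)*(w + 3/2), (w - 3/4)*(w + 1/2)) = w - 3/4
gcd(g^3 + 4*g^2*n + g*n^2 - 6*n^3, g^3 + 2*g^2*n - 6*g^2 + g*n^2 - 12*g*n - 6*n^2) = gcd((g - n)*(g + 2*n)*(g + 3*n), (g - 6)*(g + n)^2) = 1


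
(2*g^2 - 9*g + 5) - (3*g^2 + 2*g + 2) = -g^2 - 11*g + 3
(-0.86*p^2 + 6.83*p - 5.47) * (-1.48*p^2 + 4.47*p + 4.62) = 1.2728*p^4 - 13.9526*p^3 + 34.6525*p^2 + 7.1037*p - 25.2714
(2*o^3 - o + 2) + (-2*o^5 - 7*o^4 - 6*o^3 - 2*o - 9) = -2*o^5 - 7*o^4 - 4*o^3 - 3*o - 7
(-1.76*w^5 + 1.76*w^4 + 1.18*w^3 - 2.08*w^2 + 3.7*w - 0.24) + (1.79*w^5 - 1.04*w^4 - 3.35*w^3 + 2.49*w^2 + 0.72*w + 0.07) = 0.03*w^5 + 0.72*w^4 - 2.17*w^3 + 0.41*w^2 + 4.42*w - 0.17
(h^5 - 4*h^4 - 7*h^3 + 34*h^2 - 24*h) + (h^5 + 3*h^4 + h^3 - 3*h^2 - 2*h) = 2*h^5 - h^4 - 6*h^3 + 31*h^2 - 26*h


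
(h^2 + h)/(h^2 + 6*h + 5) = h/(h + 5)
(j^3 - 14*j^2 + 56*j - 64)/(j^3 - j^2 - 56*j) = (j^2 - 6*j + 8)/(j*(j + 7))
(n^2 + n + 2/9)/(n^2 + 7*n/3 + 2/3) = (n + 2/3)/(n + 2)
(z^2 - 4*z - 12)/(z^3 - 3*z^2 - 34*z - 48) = (z - 6)/(z^2 - 5*z - 24)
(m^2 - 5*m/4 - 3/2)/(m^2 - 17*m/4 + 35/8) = 2*(4*m^2 - 5*m - 6)/(8*m^2 - 34*m + 35)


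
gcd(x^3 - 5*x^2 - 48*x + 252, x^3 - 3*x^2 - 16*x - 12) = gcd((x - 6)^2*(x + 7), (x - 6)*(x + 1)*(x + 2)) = x - 6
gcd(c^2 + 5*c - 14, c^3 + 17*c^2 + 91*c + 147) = c + 7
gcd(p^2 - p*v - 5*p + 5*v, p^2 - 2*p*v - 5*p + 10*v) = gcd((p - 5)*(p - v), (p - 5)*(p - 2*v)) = p - 5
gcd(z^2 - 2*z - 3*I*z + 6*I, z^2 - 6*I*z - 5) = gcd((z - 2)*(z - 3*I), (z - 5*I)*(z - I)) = 1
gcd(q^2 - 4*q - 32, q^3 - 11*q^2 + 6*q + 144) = q - 8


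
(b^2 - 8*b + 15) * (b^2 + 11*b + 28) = b^4 + 3*b^3 - 45*b^2 - 59*b + 420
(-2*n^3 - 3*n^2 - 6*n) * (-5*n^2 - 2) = 10*n^5 + 15*n^4 + 34*n^3 + 6*n^2 + 12*n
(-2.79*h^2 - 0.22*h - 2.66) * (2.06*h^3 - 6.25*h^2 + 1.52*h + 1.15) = -5.7474*h^5 + 16.9843*h^4 - 8.3454*h^3 + 13.0821*h^2 - 4.2962*h - 3.059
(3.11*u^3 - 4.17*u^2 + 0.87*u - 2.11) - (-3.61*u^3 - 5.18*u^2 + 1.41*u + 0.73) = 6.72*u^3 + 1.01*u^2 - 0.54*u - 2.84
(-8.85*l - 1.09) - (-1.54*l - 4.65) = 3.56 - 7.31*l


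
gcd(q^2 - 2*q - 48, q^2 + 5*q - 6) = q + 6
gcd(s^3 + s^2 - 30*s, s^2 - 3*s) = s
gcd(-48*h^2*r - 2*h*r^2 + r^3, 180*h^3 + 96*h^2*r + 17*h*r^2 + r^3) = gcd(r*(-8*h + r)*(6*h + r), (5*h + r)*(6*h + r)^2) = 6*h + r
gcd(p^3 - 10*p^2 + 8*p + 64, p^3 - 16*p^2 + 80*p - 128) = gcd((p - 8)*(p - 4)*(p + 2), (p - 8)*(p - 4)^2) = p^2 - 12*p + 32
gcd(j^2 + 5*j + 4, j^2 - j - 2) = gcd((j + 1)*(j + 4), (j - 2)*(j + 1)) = j + 1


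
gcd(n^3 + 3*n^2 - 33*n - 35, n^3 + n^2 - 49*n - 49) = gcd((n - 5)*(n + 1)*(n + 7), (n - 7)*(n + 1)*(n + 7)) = n^2 + 8*n + 7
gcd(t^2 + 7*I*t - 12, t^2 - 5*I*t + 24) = t + 3*I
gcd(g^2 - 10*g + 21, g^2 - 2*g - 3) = g - 3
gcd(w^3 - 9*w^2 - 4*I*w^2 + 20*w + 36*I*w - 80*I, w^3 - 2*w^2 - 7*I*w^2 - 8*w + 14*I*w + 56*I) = w - 4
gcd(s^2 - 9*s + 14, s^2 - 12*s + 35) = s - 7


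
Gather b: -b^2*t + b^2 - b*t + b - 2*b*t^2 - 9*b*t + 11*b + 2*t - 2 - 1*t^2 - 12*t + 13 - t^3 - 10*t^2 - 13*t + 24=b^2*(1 - t) + b*(-2*t^2 - 10*t + 12) - t^3 - 11*t^2 - 23*t + 35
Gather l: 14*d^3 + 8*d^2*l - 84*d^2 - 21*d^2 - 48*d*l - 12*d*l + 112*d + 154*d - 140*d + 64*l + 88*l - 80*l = 14*d^3 - 105*d^2 + 126*d + l*(8*d^2 - 60*d + 72)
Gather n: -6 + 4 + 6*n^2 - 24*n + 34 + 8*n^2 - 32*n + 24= 14*n^2 - 56*n + 56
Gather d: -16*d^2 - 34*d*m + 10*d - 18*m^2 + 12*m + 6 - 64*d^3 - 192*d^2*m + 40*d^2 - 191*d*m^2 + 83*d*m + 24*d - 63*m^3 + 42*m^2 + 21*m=-64*d^3 + d^2*(24 - 192*m) + d*(-191*m^2 + 49*m + 34) - 63*m^3 + 24*m^2 + 33*m + 6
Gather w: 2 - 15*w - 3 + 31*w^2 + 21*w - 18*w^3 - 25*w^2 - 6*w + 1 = -18*w^3 + 6*w^2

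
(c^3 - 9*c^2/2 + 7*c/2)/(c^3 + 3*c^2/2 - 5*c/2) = (2*c - 7)/(2*c + 5)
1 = 1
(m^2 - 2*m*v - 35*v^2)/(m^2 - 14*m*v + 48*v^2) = (m^2 - 2*m*v - 35*v^2)/(m^2 - 14*m*v + 48*v^2)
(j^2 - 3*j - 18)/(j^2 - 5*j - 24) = (j - 6)/(j - 8)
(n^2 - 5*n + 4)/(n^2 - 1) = (n - 4)/(n + 1)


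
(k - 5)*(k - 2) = k^2 - 7*k + 10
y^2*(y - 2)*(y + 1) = y^4 - y^3 - 2*y^2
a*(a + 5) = a^2 + 5*a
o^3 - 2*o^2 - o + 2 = (o - 2)*(o - 1)*(o + 1)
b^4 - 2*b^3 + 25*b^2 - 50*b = b*(b - 2)*(b - 5*I)*(b + 5*I)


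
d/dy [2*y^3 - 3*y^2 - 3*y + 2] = 6*y^2 - 6*y - 3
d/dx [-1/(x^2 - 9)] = 2*x/(x^2 - 9)^2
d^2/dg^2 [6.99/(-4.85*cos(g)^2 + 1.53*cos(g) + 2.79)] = (-657.6891*(1 - cos(g)^2)^2 + 155.607885*cos(g)^3 - 723.548181*cos(g)^2 - 281.377557*cos(g) + 879.585252)/(-4.85*cos(g)^2 + 1.53*cos(g) + 2.79)^3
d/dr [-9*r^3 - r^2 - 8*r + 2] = -27*r^2 - 2*r - 8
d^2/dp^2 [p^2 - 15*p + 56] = 2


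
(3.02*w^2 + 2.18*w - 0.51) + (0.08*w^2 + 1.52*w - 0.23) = 3.1*w^2 + 3.7*w - 0.74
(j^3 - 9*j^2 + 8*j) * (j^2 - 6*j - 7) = j^5 - 15*j^4 + 55*j^3 + 15*j^2 - 56*j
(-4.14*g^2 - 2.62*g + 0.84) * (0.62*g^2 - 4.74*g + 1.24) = -2.5668*g^4 + 17.9992*g^3 + 7.806*g^2 - 7.2304*g + 1.0416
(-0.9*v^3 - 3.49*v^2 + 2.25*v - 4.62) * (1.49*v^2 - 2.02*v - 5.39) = -1.341*v^5 - 3.3821*v^4 + 15.2533*v^3 + 7.3823*v^2 - 2.7951*v + 24.9018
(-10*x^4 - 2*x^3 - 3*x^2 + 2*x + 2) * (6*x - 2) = -60*x^5 + 8*x^4 - 14*x^3 + 18*x^2 + 8*x - 4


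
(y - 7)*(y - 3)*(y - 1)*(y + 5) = y^4 - 6*y^3 - 24*y^2 + 134*y - 105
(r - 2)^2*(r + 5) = r^3 + r^2 - 16*r + 20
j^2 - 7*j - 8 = (j - 8)*(j + 1)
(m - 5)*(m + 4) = m^2 - m - 20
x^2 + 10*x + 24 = (x + 4)*(x + 6)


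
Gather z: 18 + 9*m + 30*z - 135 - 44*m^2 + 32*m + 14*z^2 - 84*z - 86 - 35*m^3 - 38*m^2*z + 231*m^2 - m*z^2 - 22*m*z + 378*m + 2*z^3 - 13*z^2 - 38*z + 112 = -35*m^3 + 187*m^2 + 419*m + 2*z^3 + z^2*(1 - m) + z*(-38*m^2 - 22*m - 92) - 91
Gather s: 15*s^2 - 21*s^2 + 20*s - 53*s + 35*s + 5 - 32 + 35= -6*s^2 + 2*s + 8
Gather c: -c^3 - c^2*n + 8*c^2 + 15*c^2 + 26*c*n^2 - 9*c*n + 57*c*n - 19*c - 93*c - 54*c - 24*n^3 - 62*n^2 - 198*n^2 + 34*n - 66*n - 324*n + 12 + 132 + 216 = -c^3 + c^2*(23 - n) + c*(26*n^2 + 48*n - 166) - 24*n^3 - 260*n^2 - 356*n + 360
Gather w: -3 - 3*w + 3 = -3*w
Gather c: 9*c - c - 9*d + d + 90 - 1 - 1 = 8*c - 8*d + 88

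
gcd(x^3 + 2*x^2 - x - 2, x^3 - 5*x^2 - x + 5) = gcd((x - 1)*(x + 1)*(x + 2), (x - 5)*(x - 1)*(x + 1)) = x^2 - 1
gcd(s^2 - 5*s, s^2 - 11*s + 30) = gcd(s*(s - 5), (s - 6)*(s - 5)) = s - 5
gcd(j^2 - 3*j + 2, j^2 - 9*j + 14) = j - 2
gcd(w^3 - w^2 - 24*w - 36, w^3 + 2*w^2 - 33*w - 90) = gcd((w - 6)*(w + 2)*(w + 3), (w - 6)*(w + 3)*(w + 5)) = w^2 - 3*w - 18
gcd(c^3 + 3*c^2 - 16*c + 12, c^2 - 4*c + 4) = c - 2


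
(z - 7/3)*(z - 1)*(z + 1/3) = z^3 - 3*z^2 + 11*z/9 + 7/9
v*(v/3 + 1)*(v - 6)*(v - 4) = v^4/3 - 7*v^3/3 - 2*v^2 + 24*v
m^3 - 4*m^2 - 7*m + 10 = (m - 5)*(m - 1)*(m + 2)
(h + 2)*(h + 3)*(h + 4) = h^3 + 9*h^2 + 26*h + 24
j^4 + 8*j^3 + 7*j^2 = j^2*(j + 1)*(j + 7)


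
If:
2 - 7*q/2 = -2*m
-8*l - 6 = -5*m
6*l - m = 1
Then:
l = 1/2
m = 2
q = 12/7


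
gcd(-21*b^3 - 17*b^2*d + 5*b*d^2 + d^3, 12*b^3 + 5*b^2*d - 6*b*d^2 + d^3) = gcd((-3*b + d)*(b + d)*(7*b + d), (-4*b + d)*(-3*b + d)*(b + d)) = 3*b^2 + 2*b*d - d^2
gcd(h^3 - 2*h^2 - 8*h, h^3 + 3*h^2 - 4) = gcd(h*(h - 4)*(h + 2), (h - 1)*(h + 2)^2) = h + 2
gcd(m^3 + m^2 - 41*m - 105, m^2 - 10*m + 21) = m - 7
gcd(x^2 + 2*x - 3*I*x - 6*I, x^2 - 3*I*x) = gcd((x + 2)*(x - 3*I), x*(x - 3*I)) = x - 3*I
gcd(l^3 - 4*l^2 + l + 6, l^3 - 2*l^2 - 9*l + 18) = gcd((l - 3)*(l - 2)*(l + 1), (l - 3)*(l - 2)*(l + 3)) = l^2 - 5*l + 6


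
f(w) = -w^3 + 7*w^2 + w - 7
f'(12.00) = -263.00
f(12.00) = -715.00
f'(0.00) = 1.00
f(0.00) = -7.00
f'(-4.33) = -115.87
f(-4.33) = 201.10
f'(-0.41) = -5.24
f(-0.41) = -6.16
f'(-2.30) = -47.07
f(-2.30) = 39.90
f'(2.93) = 16.27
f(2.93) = 30.87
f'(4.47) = 3.64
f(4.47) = 48.02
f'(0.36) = 5.65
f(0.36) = -5.78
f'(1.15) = 13.13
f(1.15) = 1.89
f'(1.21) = 13.55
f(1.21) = 2.69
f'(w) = -3*w^2 + 14*w + 1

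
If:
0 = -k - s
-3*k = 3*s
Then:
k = -s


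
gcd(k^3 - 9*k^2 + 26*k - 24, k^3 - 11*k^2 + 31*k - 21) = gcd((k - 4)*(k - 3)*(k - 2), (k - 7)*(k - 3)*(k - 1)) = k - 3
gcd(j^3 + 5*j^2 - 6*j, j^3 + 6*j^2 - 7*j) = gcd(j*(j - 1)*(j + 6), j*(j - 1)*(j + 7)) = j^2 - j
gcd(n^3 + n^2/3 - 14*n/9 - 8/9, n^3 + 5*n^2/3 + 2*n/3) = n^2 + 5*n/3 + 2/3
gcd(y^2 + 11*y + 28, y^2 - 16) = y + 4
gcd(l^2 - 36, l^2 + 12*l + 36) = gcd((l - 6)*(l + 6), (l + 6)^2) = l + 6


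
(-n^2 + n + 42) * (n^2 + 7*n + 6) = -n^4 - 6*n^3 + 43*n^2 + 300*n + 252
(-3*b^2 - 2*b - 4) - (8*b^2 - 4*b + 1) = -11*b^2 + 2*b - 5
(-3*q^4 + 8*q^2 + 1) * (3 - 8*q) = 24*q^5 - 9*q^4 - 64*q^3 + 24*q^2 - 8*q + 3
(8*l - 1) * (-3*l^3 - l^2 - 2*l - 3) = -24*l^4 - 5*l^3 - 15*l^2 - 22*l + 3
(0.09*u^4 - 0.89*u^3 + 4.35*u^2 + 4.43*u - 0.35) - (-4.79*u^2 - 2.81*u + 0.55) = 0.09*u^4 - 0.89*u^3 + 9.14*u^2 + 7.24*u - 0.9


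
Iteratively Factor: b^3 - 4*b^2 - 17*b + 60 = (b - 5)*(b^2 + b - 12) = (b - 5)*(b - 3)*(b + 4)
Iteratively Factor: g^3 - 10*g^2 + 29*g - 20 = (g - 4)*(g^2 - 6*g + 5) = (g - 5)*(g - 4)*(g - 1)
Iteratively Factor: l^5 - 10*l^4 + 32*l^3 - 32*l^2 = (l - 4)*(l^4 - 6*l^3 + 8*l^2) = l*(l - 4)*(l^3 - 6*l^2 + 8*l) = l*(l - 4)^2*(l^2 - 2*l) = l*(l - 4)^2*(l - 2)*(l)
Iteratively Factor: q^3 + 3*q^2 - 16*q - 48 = (q - 4)*(q^2 + 7*q + 12) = (q - 4)*(q + 3)*(q + 4)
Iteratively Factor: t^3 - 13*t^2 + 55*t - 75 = (t - 3)*(t^2 - 10*t + 25) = (t - 5)*(t - 3)*(t - 5)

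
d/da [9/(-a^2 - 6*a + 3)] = 18*(a + 3)/(a^2 + 6*a - 3)^2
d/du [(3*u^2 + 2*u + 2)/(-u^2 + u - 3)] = (5*u^2 - 14*u - 8)/(u^4 - 2*u^3 + 7*u^2 - 6*u + 9)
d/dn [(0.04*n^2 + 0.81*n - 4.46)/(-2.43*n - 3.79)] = (-0.0972*n^2 - 0.3032*n - 13.9077)/(5.9049*n^2 + 18.4194*n + 14.3641)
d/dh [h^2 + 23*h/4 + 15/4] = 2*h + 23/4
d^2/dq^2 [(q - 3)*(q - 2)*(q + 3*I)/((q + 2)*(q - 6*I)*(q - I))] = (q^6*(-14 + 20*I) + q^5*(72 - 6*I) + q^4*(-846 - 528*I) + q^3*(-1000 + 3050*I) + q^2*(6624 - 3708*I) + q*(-7344 - 15768*I) - 10368 - 3888*I)/(q^9 + q^8*(6 - 21*I) + q^7*(-153 - 126*I) + q^6*(-982 + 343*I) + q^5*(-990 + 3402*I) + q^4*(4620 + 6384*I) + q^3*(11664 + 224*I) + q^2*(6624 - 9072*I) + q*(-2592 - 6048*I) - 1728)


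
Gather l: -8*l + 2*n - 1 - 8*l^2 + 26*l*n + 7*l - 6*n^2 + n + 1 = -8*l^2 + l*(26*n - 1) - 6*n^2 + 3*n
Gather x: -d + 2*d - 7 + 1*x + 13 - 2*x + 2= d - x + 8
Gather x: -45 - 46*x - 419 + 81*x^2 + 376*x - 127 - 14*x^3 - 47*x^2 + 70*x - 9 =-14*x^3 + 34*x^2 + 400*x - 600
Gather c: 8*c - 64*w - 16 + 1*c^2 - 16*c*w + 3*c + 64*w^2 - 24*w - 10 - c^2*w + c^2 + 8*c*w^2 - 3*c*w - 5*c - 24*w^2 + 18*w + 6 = c^2*(2 - w) + c*(8*w^2 - 19*w + 6) + 40*w^2 - 70*w - 20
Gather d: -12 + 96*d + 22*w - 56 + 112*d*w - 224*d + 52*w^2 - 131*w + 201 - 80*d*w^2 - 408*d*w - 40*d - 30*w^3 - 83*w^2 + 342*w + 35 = d*(-80*w^2 - 296*w - 168) - 30*w^3 - 31*w^2 + 233*w + 168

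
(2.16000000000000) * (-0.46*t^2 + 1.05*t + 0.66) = -0.9936*t^2 + 2.268*t + 1.4256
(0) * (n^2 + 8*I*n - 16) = 0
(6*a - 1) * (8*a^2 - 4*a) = 48*a^3 - 32*a^2 + 4*a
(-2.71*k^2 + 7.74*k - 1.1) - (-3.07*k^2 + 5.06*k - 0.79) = 0.36*k^2 + 2.68*k - 0.31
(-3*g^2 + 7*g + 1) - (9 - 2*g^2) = -g^2 + 7*g - 8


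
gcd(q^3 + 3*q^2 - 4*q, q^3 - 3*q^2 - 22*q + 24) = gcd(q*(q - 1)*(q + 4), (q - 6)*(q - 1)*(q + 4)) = q^2 + 3*q - 4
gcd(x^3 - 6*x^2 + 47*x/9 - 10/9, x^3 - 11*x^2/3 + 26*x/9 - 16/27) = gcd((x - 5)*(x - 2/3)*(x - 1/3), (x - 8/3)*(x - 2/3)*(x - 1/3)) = x^2 - x + 2/9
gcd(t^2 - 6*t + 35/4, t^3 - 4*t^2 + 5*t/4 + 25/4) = t - 5/2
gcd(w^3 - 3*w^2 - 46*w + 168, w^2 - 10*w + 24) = w^2 - 10*w + 24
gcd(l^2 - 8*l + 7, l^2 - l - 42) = l - 7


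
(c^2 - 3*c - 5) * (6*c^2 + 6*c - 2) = 6*c^4 - 12*c^3 - 50*c^2 - 24*c + 10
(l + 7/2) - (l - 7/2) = 7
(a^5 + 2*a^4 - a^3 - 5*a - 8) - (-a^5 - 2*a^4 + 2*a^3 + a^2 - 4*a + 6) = 2*a^5 + 4*a^4 - 3*a^3 - a^2 - a - 14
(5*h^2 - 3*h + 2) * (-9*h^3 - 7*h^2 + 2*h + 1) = -45*h^5 - 8*h^4 + 13*h^3 - 15*h^2 + h + 2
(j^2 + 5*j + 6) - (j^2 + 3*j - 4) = 2*j + 10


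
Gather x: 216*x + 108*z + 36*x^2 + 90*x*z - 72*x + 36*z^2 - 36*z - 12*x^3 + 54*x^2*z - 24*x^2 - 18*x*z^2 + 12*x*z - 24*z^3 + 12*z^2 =-12*x^3 + x^2*(54*z + 12) + x*(-18*z^2 + 102*z + 144) - 24*z^3 + 48*z^2 + 72*z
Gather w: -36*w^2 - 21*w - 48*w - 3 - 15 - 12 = -36*w^2 - 69*w - 30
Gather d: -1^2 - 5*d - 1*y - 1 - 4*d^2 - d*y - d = -4*d^2 + d*(-y - 6) - y - 2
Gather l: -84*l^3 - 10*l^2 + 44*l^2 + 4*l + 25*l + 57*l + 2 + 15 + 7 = -84*l^3 + 34*l^2 + 86*l + 24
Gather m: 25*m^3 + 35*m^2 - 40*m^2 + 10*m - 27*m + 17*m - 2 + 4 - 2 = 25*m^3 - 5*m^2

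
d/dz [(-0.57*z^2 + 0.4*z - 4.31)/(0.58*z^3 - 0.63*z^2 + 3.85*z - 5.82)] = (0.3306*z^4 - 0.464*z^3 + 5.5569*z^2 + 1.2042*z + 14.2655)/(0.3364*z^6 - 0.7308*z^5 + 4.8629*z^4 - 11.6022*z^3 + 22.1557*z^2 - 44.814*z + 33.8724)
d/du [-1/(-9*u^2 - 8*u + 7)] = 2*(-9*u - 4)/(9*u^2 + 8*u - 7)^2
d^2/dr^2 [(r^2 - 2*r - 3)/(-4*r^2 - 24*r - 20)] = 4/(r^3 + 15*r^2 + 75*r + 125)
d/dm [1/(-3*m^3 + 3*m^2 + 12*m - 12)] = (3*m^2 - 2*m - 4)/(3*(m^3 - m^2 - 4*m + 4)^2)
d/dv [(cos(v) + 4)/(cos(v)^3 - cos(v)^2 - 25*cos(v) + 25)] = (-13*cos(v) + 11*cos(2*v) + cos(3*v) - 239)*sin(v)/(2*(cos(v)^3 - cos(v)^2 - 25*cos(v) + 25)^2)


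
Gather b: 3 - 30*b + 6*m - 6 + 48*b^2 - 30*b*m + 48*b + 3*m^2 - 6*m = 48*b^2 + b*(18 - 30*m) + 3*m^2 - 3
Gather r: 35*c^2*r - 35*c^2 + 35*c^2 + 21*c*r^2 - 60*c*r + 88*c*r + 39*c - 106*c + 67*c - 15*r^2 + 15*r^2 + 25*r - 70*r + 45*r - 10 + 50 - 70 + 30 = 21*c*r^2 + r*(35*c^2 + 28*c)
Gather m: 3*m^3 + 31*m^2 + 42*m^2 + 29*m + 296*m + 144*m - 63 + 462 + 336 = 3*m^3 + 73*m^2 + 469*m + 735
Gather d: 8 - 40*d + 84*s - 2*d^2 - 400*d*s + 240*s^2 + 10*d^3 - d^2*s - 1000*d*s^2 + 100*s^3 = 10*d^3 + d^2*(-s - 2) + d*(-1000*s^2 - 400*s - 40) + 100*s^3 + 240*s^2 + 84*s + 8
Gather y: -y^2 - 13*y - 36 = -y^2 - 13*y - 36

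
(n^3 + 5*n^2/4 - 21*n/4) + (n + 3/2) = n^3 + 5*n^2/4 - 17*n/4 + 3/2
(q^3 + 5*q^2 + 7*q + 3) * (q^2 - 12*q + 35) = q^5 - 7*q^4 - 18*q^3 + 94*q^2 + 209*q + 105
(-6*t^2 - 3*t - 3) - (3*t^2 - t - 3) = -9*t^2 - 2*t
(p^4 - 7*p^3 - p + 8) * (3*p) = 3*p^5 - 21*p^4 - 3*p^2 + 24*p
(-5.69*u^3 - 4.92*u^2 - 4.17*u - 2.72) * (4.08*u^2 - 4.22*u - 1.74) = -23.2152*u^5 + 3.9382*u^4 + 13.6494*u^3 + 15.0606*u^2 + 18.7342*u + 4.7328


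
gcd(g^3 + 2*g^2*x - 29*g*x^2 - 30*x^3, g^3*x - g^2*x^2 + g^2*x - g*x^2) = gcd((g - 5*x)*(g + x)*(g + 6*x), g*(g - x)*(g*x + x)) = 1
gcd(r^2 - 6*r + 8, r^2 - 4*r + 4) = r - 2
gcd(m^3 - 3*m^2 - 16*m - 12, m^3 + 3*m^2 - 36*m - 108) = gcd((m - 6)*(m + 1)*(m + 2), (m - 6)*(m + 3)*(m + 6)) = m - 6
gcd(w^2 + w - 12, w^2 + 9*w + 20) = w + 4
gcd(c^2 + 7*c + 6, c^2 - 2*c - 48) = c + 6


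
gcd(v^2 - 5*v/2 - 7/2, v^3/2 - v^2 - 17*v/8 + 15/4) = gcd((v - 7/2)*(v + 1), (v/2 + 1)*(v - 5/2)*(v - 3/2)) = 1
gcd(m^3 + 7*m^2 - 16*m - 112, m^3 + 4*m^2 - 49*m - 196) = m^2 + 11*m + 28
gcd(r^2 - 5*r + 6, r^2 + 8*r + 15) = 1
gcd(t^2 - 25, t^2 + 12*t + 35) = t + 5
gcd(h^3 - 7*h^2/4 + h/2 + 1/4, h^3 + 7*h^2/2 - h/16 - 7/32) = h + 1/4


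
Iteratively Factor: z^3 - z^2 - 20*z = (z + 4)*(z^2 - 5*z) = z*(z + 4)*(z - 5)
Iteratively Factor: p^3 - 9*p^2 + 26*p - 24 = (p - 2)*(p^2 - 7*p + 12) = (p - 3)*(p - 2)*(p - 4)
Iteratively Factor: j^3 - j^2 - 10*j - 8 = (j - 4)*(j^2 + 3*j + 2) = (j - 4)*(j + 2)*(j + 1)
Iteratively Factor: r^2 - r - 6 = (r + 2)*(r - 3)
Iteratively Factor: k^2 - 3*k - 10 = (k + 2)*(k - 5)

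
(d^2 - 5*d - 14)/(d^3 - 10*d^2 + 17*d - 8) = (d^2 - 5*d - 14)/(d^3 - 10*d^2 + 17*d - 8)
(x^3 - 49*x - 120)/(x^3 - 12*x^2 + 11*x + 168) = (x + 5)/(x - 7)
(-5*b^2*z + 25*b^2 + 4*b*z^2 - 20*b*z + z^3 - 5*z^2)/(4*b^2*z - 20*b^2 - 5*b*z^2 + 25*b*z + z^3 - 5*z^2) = (5*b + z)/(-4*b + z)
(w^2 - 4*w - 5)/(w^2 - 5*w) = (w + 1)/w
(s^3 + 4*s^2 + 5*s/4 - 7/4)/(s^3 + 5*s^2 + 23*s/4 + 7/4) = (2*s - 1)/(2*s + 1)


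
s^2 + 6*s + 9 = (s + 3)^2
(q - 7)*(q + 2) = q^2 - 5*q - 14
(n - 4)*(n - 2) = n^2 - 6*n + 8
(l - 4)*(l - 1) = l^2 - 5*l + 4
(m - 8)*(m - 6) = m^2 - 14*m + 48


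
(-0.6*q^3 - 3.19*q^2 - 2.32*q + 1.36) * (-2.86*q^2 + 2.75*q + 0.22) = 1.716*q^5 + 7.4734*q^4 - 2.2693*q^3 - 10.9714*q^2 + 3.2296*q + 0.2992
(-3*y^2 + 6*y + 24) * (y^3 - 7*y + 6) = -3*y^5 + 6*y^4 + 45*y^3 - 60*y^2 - 132*y + 144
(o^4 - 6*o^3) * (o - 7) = o^5 - 13*o^4 + 42*o^3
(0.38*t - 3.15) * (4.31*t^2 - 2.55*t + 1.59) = 1.6378*t^3 - 14.5455*t^2 + 8.6367*t - 5.0085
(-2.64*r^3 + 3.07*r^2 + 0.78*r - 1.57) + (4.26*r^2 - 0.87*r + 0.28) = -2.64*r^3 + 7.33*r^2 - 0.09*r - 1.29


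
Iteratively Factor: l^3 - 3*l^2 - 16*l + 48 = (l + 4)*(l^2 - 7*l + 12) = (l - 3)*(l + 4)*(l - 4)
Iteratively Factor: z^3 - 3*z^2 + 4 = (z - 2)*(z^2 - z - 2) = (z - 2)*(z + 1)*(z - 2)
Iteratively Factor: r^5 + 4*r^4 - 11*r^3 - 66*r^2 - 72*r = (r)*(r^4 + 4*r^3 - 11*r^2 - 66*r - 72) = r*(r - 4)*(r^3 + 8*r^2 + 21*r + 18) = r*(r - 4)*(r + 2)*(r^2 + 6*r + 9) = r*(r - 4)*(r + 2)*(r + 3)*(r + 3)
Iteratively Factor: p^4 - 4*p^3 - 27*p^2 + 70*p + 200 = (p - 5)*(p^3 + p^2 - 22*p - 40) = (p - 5)*(p + 2)*(p^2 - p - 20) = (p - 5)*(p + 2)*(p + 4)*(p - 5)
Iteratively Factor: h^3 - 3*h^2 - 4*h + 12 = (h - 3)*(h^2 - 4) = (h - 3)*(h - 2)*(h + 2)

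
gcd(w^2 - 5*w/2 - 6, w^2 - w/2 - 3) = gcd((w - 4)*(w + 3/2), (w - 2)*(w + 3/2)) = w + 3/2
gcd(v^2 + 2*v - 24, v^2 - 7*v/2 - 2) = v - 4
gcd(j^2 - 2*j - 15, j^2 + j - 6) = j + 3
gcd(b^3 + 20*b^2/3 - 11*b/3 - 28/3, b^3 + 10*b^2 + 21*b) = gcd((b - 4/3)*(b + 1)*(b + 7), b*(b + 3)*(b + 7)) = b + 7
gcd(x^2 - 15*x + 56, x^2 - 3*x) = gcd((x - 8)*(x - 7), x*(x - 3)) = 1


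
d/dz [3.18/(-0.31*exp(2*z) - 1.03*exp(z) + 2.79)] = (1.9716*exp(z) + 3.2754)*exp(z)/(0.31*exp(2*z) + 1.03*exp(z) - 2.79)^2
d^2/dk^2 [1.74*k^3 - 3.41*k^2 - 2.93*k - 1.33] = 10.44*k - 6.82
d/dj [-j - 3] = -1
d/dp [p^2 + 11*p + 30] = 2*p + 11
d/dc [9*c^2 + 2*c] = 18*c + 2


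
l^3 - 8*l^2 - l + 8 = (l - 8)*(l - 1)*(l + 1)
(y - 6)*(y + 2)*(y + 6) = y^3 + 2*y^2 - 36*y - 72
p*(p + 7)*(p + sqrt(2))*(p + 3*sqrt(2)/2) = p^4 + 5*sqrt(2)*p^3/2 + 7*p^3 + 3*p^2 + 35*sqrt(2)*p^2/2 + 21*p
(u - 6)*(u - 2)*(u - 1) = u^3 - 9*u^2 + 20*u - 12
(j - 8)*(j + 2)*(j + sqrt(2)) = j^3 - 6*j^2 + sqrt(2)*j^2 - 16*j - 6*sqrt(2)*j - 16*sqrt(2)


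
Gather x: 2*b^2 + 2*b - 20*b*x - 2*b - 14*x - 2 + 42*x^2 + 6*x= 2*b^2 + 42*x^2 + x*(-20*b - 8) - 2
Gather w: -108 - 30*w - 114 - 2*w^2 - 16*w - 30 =-2*w^2 - 46*w - 252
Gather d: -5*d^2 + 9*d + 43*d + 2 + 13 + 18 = -5*d^2 + 52*d + 33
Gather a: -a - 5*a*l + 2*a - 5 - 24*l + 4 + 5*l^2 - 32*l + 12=a*(1 - 5*l) + 5*l^2 - 56*l + 11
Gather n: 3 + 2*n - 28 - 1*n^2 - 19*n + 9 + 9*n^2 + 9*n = 8*n^2 - 8*n - 16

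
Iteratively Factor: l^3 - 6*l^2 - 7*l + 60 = (l + 3)*(l^2 - 9*l + 20) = (l - 5)*(l + 3)*(l - 4)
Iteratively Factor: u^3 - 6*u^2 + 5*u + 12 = (u + 1)*(u^2 - 7*u + 12) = (u - 4)*(u + 1)*(u - 3)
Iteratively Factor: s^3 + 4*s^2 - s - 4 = (s - 1)*(s^2 + 5*s + 4) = (s - 1)*(s + 4)*(s + 1)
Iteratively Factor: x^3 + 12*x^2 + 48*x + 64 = (x + 4)*(x^2 + 8*x + 16) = (x + 4)^2*(x + 4)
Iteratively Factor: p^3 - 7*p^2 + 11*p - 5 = (p - 5)*(p^2 - 2*p + 1) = (p - 5)*(p - 1)*(p - 1)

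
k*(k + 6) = k^2 + 6*k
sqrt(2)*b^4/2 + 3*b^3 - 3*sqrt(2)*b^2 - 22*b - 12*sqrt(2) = (b - 2*sqrt(2))*(b + sqrt(2))*(b + 3*sqrt(2))*(sqrt(2)*b/2 + 1)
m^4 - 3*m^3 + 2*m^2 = m^2*(m - 2)*(m - 1)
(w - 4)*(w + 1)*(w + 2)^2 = w^4 + w^3 - 12*w^2 - 28*w - 16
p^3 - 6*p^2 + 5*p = p*(p - 5)*(p - 1)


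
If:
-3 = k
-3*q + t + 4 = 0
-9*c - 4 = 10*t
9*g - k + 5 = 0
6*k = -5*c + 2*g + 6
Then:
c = 40/9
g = -8/9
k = -3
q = -2/15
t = -22/5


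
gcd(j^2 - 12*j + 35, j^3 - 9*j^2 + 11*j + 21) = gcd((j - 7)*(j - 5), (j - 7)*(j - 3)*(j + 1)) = j - 7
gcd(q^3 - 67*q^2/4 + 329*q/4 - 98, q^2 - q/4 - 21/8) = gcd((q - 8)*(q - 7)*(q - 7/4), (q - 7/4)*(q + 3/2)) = q - 7/4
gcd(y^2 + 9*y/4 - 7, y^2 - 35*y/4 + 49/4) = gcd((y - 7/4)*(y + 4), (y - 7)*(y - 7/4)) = y - 7/4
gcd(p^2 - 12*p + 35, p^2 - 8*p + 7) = p - 7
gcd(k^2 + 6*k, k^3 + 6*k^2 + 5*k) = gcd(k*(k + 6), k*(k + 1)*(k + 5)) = k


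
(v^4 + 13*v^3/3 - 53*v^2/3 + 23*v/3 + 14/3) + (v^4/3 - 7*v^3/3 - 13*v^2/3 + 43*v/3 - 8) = 4*v^4/3 + 2*v^3 - 22*v^2 + 22*v - 10/3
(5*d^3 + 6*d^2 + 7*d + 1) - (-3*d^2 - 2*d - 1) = 5*d^3 + 9*d^2 + 9*d + 2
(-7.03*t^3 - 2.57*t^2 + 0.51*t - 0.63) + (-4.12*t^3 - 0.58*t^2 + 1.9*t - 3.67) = -11.15*t^3 - 3.15*t^2 + 2.41*t - 4.3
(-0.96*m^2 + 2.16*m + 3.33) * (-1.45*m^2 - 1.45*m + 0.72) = 1.392*m^4 - 1.74*m^3 - 8.6517*m^2 - 3.2733*m + 2.3976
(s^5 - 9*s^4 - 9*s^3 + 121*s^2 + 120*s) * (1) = s^5 - 9*s^4 - 9*s^3 + 121*s^2 + 120*s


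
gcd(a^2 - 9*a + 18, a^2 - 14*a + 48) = a - 6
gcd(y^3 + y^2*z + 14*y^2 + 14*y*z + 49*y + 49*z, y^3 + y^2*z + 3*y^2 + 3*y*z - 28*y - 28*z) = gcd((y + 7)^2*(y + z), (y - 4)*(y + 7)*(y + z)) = y^2 + y*z + 7*y + 7*z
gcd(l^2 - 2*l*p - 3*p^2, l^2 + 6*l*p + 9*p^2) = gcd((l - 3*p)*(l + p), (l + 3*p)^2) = 1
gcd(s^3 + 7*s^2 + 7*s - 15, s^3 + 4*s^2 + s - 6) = s^2 + 2*s - 3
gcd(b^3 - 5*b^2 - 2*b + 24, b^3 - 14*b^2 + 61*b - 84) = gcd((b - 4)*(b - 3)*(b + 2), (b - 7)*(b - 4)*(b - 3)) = b^2 - 7*b + 12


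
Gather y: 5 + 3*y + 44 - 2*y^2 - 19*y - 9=-2*y^2 - 16*y + 40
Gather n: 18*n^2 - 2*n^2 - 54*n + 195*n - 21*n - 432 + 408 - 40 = 16*n^2 + 120*n - 64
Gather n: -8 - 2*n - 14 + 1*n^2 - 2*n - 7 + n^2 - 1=2*n^2 - 4*n - 30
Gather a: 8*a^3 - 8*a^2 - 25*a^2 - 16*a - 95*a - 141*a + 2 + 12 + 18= 8*a^3 - 33*a^2 - 252*a + 32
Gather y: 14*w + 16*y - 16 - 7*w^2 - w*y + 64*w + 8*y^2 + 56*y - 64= -7*w^2 + 78*w + 8*y^2 + y*(72 - w) - 80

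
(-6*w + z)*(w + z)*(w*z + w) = -6*w^3*z - 6*w^3 - 5*w^2*z^2 - 5*w^2*z + w*z^3 + w*z^2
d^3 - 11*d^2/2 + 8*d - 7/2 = (d - 7/2)*(d - 1)^2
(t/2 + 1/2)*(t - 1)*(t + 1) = t^3/2 + t^2/2 - t/2 - 1/2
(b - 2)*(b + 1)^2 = b^3 - 3*b - 2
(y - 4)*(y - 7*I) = y^2 - 4*y - 7*I*y + 28*I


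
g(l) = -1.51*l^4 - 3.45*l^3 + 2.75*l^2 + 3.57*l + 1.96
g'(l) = -6.04*l^3 - 10.35*l^2 + 5.5*l + 3.57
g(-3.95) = -124.20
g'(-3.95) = 192.60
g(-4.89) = -409.73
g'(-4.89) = 435.44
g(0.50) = 3.91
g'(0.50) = 2.98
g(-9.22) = -8005.06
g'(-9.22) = 3807.04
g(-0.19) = 1.40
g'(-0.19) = 2.19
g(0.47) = 3.81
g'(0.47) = 3.24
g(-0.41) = 1.15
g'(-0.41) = -0.01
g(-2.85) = -5.64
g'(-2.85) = 43.65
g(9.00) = -12165.32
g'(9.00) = -5188.44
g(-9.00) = -7199.48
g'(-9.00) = 3518.88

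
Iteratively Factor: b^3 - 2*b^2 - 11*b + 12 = (b - 1)*(b^2 - b - 12) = (b - 1)*(b + 3)*(b - 4)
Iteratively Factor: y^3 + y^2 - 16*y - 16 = (y + 4)*(y^2 - 3*y - 4) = (y + 1)*(y + 4)*(y - 4)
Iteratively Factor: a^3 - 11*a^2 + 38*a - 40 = (a - 4)*(a^2 - 7*a + 10) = (a - 5)*(a - 4)*(a - 2)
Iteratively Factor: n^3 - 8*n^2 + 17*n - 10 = (n - 5)*(n^2 - 3*n + 2) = (n - 5)*(n - 2)*(n - 1)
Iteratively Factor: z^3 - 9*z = (z)*(z^2 - 9) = z*(z + 3)*(z - 3)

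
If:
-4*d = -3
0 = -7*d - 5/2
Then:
No Solution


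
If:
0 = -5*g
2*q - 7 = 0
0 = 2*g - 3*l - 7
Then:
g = 0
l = -7/3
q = 7/2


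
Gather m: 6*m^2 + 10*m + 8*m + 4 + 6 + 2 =6*m^2 + 18*m + 12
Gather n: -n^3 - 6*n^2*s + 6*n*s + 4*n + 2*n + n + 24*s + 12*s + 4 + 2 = -n^3 - 6*n^2*s + n*(6*s + 7) + 36*s + 6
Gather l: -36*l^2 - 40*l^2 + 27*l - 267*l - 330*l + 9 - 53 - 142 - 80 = -76*l^2 - 570*l - 266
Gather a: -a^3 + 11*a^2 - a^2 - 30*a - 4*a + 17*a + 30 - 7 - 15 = -a^3 + 10*a^2 - 17*a + 8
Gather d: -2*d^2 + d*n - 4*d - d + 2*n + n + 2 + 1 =-2*d^2 + d*(n - 5) + 3*n + 3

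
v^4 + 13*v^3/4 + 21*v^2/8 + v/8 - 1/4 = (v - 1/4)*(v + 1/2)*(v + 1)*(v + 2)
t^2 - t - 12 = (t - 4)*(t + 3)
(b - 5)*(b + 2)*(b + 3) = b^3 - 19*b - 30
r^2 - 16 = (r - 4)*(r + 4)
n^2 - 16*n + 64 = (n - 8)^2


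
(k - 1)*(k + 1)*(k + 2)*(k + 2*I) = k^4 + 2*k^3 + 2*I*k^3 - k^2 + 4*I*k^2 - 2*k - 2*I*k - 4*I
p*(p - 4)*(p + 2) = p^3 - 2*p^2 - 8*p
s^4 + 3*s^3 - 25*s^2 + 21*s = s*(s - 3)*(s - 1)*(s + 7)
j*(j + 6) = j^2 + 6*j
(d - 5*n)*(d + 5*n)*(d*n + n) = d^3*n + d^2*n - 25*d*n^3 - 25*n^3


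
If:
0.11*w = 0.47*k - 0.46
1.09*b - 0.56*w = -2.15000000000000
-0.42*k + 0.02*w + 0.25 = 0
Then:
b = -3.03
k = 0.50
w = -2.06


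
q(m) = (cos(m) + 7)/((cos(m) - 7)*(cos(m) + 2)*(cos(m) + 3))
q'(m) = -sin(m)/((cos(m) - 7)*(cos(m) + 2)*(cos(m) + 3)) + (cos(m) + 7)*sin(m)/((cos(m) - 7)*(cos(m) + 2)*(cos(m) + 3)^2) + (cos(m) + 7)*sin(m)/((cos(m) - 7)*(cos(m) + 2)^2*(cos(m) + 3)) + (cos(m) + 7)*sin(m)/((cos(m) - 7)^2*(cos(m) + 2)*(cos(m) + 3))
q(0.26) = -0.11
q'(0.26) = -0.01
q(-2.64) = -0.33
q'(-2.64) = 0.17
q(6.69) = -0.11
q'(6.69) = -0.01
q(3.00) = -0.37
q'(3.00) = -0.06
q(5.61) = -0.12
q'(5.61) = 0.02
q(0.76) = -0.12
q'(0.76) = -0.03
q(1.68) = -0.18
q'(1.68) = -0.10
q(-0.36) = -0.11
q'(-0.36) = 0.01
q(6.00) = -0.11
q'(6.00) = 0.01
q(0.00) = -0.11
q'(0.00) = 0.00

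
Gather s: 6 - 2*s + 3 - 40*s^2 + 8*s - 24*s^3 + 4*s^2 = -24*s^3 - 36*s^2 + 6*s + 9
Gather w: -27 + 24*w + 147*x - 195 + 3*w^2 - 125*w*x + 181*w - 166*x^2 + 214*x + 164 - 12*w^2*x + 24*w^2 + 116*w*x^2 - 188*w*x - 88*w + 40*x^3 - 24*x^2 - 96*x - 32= w^2*(27 - 12*x) + w*(116*x^2 - 313*x + 117) + 40*x^3 - 190*x^2 + 265*x - 90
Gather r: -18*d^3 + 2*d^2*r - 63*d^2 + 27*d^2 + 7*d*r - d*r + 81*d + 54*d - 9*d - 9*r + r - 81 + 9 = -18*d^3 - 36*d^2 + 126*d + r*(2*d^2 + 6*d - 8) - 72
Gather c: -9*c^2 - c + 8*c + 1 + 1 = -9*c^2 + 7*c + 2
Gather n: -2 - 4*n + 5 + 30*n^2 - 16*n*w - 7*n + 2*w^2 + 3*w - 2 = 30*n^2 + n*(-16*w - 11) + 2*w^2 + 3*w + 1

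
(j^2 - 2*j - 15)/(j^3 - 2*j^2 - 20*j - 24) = (-j^2 + 2*j + 15)/(-j^3 + 2*j^2 + 20*j + 24)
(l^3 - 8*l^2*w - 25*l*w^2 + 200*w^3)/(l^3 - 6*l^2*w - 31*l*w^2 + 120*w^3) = (-l + 5*w)/(-l + 3*w)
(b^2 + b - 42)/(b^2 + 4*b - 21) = (b - 6)/(b - 3)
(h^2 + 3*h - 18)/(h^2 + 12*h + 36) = (h - 3)/(h + 6)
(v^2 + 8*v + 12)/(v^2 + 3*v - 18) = (v + 2)/(v - 3)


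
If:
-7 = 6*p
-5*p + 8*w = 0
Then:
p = -7/6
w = -35/48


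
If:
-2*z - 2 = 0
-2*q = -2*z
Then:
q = -1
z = -1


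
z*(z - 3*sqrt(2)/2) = z^2 - 3*sqrt(2)*z/2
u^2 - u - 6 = (u - 3)*(u + 2)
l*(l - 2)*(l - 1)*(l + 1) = l^4 - 2*l^3 - l^2 + 2*l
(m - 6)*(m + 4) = m^2 - 2*m - 24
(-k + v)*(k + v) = -k^2 + v^2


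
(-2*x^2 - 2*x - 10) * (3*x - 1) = -6*x^3 - 4*x^2 - 28*x + 10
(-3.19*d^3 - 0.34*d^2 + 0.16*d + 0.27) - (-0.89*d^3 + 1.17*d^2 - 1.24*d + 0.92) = -2.3*d^3 - 1.51*d^2 + 1.4*d - 0.65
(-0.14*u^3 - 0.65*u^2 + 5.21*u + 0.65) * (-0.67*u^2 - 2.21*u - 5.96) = 0.0938*u^5 + 0.7449*u^4 - 1.2198*u^3 - 8.0756*u^2 - 32.4881*u - 3.874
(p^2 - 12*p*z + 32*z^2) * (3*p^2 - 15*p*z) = 3*p^4 - 51*p^3*z + 276*p^2*z^2 - 480*p*z^3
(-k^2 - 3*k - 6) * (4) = -4*k^2 - 12*k - 24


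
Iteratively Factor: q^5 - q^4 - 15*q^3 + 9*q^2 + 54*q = (q + 2)*(q^4 - 3*q^3 - 9*q^2 + 27*q) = (q + 2)*(q + 3)*(q^3 - 6*q^2 + 9*q) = (q - 3)*(q + 2)*(q + 3)*(q^2 - 3*q) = (q - 3)^2*(q + 2)*(q + 3)*(q)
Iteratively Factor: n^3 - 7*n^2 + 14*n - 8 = (n - 1)*(n^2 - 6*n + 8) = (n - 4)*(n - 1)*(n - 2)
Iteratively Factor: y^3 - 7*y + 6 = (y - 2)*(y^2 + 2*y - 3) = (y - 2)*(y + 3)*(y - 1)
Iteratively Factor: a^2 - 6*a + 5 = (a - 1)*(a - 5)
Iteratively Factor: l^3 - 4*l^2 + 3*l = (l - 1)*(l^2 - 3*l) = l*(l - 1)*(l - 3)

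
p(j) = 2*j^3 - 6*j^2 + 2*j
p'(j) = 6*j^2 - 12*j + 2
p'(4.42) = 66.18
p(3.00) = 6.00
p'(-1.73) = 40.72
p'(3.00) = 20.00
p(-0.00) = 0.00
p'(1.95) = 1.42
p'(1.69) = -1.14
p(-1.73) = -31.77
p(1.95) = -4.09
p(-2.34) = -63.16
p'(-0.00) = 2.00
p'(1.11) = -3.93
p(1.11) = -2.44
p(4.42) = 64.32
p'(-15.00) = 1532.00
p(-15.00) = -8130.00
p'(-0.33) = 6.61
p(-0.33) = -1.39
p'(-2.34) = 62.93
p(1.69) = -4.10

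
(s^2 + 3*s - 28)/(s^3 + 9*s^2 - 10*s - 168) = 1/(s + 6)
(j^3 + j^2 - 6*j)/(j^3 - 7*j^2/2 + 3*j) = 2*(j + 3)/(2*j - 3)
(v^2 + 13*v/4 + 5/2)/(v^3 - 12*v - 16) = (v + 5/4)/(v^2 - 2*v - 8)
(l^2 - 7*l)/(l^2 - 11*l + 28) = l/(l - 4)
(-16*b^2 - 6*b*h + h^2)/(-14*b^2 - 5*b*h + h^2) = (8*b - h)/(7*b - h)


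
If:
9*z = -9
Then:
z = -1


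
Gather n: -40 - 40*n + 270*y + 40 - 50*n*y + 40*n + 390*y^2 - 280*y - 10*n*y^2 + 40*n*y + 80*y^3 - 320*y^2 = n*(-10*y^2 - 10*y) + 80*y^3 + 70*y^2 - 10*y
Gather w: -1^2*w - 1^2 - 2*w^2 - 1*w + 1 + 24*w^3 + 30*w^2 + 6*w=24*w^3 + 28*w^2 + 4*w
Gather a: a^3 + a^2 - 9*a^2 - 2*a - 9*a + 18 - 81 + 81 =a^3 - 8*a^2 - 11*a + 18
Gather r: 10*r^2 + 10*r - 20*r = 10*r^2 - 10*r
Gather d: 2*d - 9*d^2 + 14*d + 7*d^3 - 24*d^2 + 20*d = 7*d^3 - 33*d^2 + 36*d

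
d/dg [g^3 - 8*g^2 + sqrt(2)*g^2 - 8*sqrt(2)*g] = 3*g^2 - 16*g + 2*sqrt(2)*g - 8*sqrt(2)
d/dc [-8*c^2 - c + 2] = -16*c - 1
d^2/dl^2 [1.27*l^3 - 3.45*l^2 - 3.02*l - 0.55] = 7.62*l - 6.9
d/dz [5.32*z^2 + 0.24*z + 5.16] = 10.64*z + 0.24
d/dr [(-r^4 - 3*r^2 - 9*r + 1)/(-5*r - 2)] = (15*r^4 + 8*r^3 + 15*r^2 + 12*r + 23)/(25*r^2 + 20*r + 4)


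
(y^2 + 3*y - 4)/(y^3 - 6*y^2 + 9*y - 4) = (y + 4)/(y^2 - 5*y + 4)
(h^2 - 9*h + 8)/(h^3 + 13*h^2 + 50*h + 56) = (h^2 - 9*h + 8)/(h^3 + 13*h^2 + 50*h + 56)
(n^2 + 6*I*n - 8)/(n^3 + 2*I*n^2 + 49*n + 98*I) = (n + 4*I)/(n^2 + 49)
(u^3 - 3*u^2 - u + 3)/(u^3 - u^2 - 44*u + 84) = (u^3 - 3*u^2 - u + 3)/(u^3 - u^2 - 44*u + 84)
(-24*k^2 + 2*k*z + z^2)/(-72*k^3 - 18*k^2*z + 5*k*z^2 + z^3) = 1/(3*k + z)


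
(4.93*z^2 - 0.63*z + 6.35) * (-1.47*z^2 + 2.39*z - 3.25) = -7.2471*z^4 + 12.7088*z^3 - 26.8627*z^2 + 17.224*z - 20.6375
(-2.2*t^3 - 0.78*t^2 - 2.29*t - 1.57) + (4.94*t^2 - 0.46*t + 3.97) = -2.2*t^3 + 4.16*t^2 - 2.75*t + 2.4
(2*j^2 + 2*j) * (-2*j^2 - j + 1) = -4*j^4 - 6*j^3 + 2*j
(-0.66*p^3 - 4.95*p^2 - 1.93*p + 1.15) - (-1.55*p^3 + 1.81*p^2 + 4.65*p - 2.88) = 0.89*p^3 - 6.76*p^2 - 6.58*p + 4.03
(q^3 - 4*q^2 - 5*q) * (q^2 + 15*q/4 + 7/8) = q^5 - q^4/4 - 153*q^3/8 - 89*q^2/4 - 35*q/8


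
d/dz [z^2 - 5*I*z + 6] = 2*z - 5*I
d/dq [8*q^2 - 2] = 16*q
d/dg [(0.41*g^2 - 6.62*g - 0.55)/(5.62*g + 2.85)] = (2.3042*g^2 + 2.337*g - 15.776)/(31.5844*g^2 + 32.034*g + 8.1225)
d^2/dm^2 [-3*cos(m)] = 3*cos(m)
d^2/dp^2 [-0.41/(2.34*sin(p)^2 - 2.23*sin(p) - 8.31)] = (-8.979984*sin(p)^4 + 6.418386*sin(p)^3 - 20.459369*sin(p)^2 - 5.238939*sin(p) + 20.023006)/(-2.34*sin(p)^2 + 2.23*sin(p) + 8.31)^3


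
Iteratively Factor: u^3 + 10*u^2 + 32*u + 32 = (u + 2)*(u^2 + 8*u + 16) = (u + 2)*(u + 4)*(u + 4)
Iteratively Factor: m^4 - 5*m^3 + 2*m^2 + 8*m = (m - 2)*(m^3 - 3*m^2 - 4*m) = m*(m - 2)*(m^2 - 3*m - 4) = m*(m - 4)*(m - 2)*(m + 1)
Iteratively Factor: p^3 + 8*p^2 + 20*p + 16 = (p + 2)*(p^2 + 6*p + 8) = (p + 2)*(p + 4)*(p + 2)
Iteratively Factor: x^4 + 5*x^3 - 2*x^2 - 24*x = (x)*(x^3 + 5*x^2 - 2*x - 24) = x*(x + 4)*(x^2 + x - 6) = x*(x + 3)*(x + 4)*(x - 2)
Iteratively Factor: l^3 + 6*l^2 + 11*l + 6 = (l + 2)*(l^2 + 4*l + 3) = (l + 2)*(l + 3)*(l + 1)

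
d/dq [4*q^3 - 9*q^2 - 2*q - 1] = 12*q^2 - 18*q - 2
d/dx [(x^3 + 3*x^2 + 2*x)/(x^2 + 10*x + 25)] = (x^3 + 15*x^2 + 28*x + 10)/(x^3 + 15*x^2 + 75*x + 125)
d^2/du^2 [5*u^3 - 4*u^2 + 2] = 30*u - 8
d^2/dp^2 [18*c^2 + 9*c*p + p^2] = 2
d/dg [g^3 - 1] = 3*g^2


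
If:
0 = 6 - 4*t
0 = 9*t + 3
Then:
No Solution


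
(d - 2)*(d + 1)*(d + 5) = d^3 + 4*d^2 - 7*d - 10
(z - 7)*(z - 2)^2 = z^3 - 11*z^2 + 32*z - 28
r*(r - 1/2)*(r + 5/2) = r^3 + 2*r^2 - 5*r/4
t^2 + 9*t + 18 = (t + 3)*(t + 6)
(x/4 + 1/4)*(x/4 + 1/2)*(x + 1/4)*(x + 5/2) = x^4/16 + 23*x^3/64 + 87*x^2/128 + 59*x/128 + 5/64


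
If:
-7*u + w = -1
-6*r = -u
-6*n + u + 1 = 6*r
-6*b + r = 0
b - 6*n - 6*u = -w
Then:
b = 2/37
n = 1/6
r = 12/37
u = 72/37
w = 467/37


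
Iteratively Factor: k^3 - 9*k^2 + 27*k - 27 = (k - 3)*(k^2 - 6*k + 9) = (k - 3)^2*(k - 3)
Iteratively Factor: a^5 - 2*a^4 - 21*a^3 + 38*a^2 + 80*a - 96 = (a - 1)*(a^4 - a^3 - 22*a^2 + 16*a + 96) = (a - 3)*(a - 1)*(a^3 + 2*a^2 - 16*a - 32) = (a - 3)*(a - 1)*(a + 2)*(a^2 - 16) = (a - 3)*(a - 1)*(a + 2)*(a + 4)*(a - 4)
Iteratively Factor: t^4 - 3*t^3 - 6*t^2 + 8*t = (t - 4)*(t^3 + t^2 - 2*t) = t*(t - 4)*(t^2 + t - 2) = t*(t - 4)*(t + 2)*(t - 1)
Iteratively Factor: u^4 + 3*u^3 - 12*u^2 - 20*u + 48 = (u + 4)*(u^3 - u^2 - 8*u + 12) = (u - 2)*(u + 4)*(u^2 + u - 6) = (u - 2)^2*(u + 4)*(u + 3)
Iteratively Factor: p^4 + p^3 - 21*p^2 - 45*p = (p + 3)*(p^3 - 2*p^2 - 15*p) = (p - 5)*(p + 3)*(p^2 + 3*p) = (p - 5)*(p + 3)^2*(p)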